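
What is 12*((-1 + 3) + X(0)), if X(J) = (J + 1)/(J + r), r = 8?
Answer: 51/2 ≈ 25.500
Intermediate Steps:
X(J) = (1 + J)/(8 + J) (X(J) = (J + 1)/(J + 8) = (1 + J)/(8 + J))
12*((-1 + 3) + X(0)) = 12*((-1 + 3) + (1 + 0)/(8 + 0)) = 12*(2 + 1/8) = 12*(17/8) = 51/2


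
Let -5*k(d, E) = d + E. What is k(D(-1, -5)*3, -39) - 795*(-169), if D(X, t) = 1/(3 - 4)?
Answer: 671817/5 ≈ 1.3436e+5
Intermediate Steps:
D(X, t) = -1 (D(X, t) = 1/(-1) = -1)
k(d, E) = -E/5 - d/5 (k(d, E) = -(d + E)/5 = -(E + d)/5 = -E/5 - d/5)
k(D(-1, -5)*3, -39) - 795*(-169) = (-⅕*(-39) - (-1)*3/5) - 795*(-169) = (39/5 - ⅕*(-3)) + 134355 = (39/5 + ⅗) + 134355 = 42/5 + 134355 = 671817/5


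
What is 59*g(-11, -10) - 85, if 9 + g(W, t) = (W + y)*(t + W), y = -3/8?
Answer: 107821/8 ≈ 13478.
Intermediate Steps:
y = -3/8 (y = -3*⅛ = -3/8 ≈ -0.37500)
g(W, t) = -9 + (-3/8 + W)*(W + t) (g(W, t) = -9 + (W - 3/8)*(t + W) = -9 + (-3/8 + W)*(W + t))
59*g(-11, -10) - 85 = 59*(-9 + (-11)² - 3/8*(-11) - 3/8*(-10) - 11*(-10)) - 85 = 59*(-9 + 121 + 33/8 + 15/4 + 110) - 85 = 59*(1839/8) - 85 = 108501/8 - 85 = 107821/8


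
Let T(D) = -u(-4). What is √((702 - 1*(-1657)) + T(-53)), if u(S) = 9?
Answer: 5*√94 ≈ 48.477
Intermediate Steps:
T(D) = -9 (T(D) = -1*9 = -9)
√((702 - 1*(-1657)) + T(-53)) = √((702 - 1*(-1657)) - 9) = √((702 + 1657) - 9) = √(2359 - 9) = √2350 = 5*√94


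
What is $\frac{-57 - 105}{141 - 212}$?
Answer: $\frac{162}{71} \approx 2.2817$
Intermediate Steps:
$\frac{-57 - 105}{141 - 212} = - \frac{162}{-71} = \left(-162\right) \left(- \frac{1}{71}\right) = \frac{162}{71}$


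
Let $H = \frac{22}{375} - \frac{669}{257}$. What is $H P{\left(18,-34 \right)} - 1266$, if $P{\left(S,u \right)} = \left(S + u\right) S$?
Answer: $- \frac{17129034}{32125} \approx -533.2$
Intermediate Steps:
$P{\left(S,u \right)} = S \left(S + u\right)$
$H = - \frac{245221}{96375}$ ($H = 22 \cdot \frac{1}{375} - \frac{669}{257} = \frac{22}{375} - \frac{669}{257} = - \frac{245221}{96375} \approx -2.5444$)
$H P{\left(18,-34 \right)} - 1266 = - \frac{245221 \cdot 18 \left(18 - 34\right)}{96375} - 1266 = - \frac{245221 \cdot 18 \left(-16\right)}{96375} - 1266 = \left(- \frac{245221}{96375}\right) \left(-288\right) - 1266 = \frac{23541216}{32125} - 1266 = - \frac{17129034}{32125}$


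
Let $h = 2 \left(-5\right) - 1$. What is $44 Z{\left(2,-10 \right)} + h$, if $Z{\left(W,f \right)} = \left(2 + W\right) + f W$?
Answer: $-715$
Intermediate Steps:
$Z{\left(W,f \right)} = 2 + W + W f$ ($Z{\left(W,f \right)} = \left(2 + W\right) + W f = 2 + W + W f$)
$h = -11$ ($h = -10 - 1 = -11$)
$44 Z{\left(2,-10 \right)} + h = 44 \left(2 + 2 + 2 \left(-10\right)\right) - 11 = 44 \left(2 + 2 - 20\right) - 11 = 44 \left(-16\right) - 11 = -704 - 11 = -715$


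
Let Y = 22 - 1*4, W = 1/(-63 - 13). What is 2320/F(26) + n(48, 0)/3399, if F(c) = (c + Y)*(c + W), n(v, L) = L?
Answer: 8816/4345 ≈ 2.0290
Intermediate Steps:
W = -1/76 (W = 1/(-76) = -1/76 ≈ -0.013158)
Y = 18 (Y = 22 - 4 = 18)
F(c) = (18 + c)*(-1/76 + c) (F(c) = (c + 18)*(c - 1/76) = (18 + c)*(-1/76 + c))
2320/F(26) + n(48, 0)/3399 = 2320/(-9/38 + 26² + (1367/76)*26) + 0/3399 = 2320/(-9/38 + 676 + 17771/38) + 0*(1/3399) = 2320/(21725/19) + 0 = 2320*(19/21725) + 0 = 8816/4345 + 0 = 8816/4345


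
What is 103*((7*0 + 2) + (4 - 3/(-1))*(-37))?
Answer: -26471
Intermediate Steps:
103*((7*0 + 2) + (4 - 3/(-1))*(-37)) = 103*((0 + 2) + (4 - 3*(-1))*(-37)) = 103*(2 + (4 - 1*(-3))*(-37)) = 103*(2 + (4 + 3)*(-37)) = 103*(2 + 7*(-37)) = 103*(2 - 259) = 103*(-257) = -26471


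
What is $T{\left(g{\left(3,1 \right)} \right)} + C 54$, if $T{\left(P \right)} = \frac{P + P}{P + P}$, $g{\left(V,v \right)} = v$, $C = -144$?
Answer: $-7775$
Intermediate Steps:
$T{\left(P \right)} = 1$ ($T{\left(P \right)} = \frac{2 P}{2 P} = 2 P \frac{1}{2 P} = 1$)
$T{\left(g{\left(3,1 \right)} \right)} + C 54 = 1 - 7776 = -7775$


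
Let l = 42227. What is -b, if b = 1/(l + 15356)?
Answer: -1/57583 ≈ -1.7366e-5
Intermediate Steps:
b = 1/57583 (b = 1/(42227 + 15356) = 1/57583 ≈ 1.7366e-5)
-b = -1*1/57583 = -1/57583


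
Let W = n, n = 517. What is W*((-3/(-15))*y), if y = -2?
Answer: -1034/5 ≈ -206.80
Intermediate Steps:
W = 517
W*((-3/(-15))*y) = 517*(-3/(-15)*(-2)) = 517*(-3*(-1/15)*(-2)) = 517*((⅕)*(-2)) = 517*(-⅖) = -1034/5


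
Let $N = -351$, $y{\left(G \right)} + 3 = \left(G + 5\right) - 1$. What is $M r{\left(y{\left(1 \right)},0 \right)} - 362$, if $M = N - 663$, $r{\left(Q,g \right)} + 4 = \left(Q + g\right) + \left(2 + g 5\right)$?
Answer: $-362$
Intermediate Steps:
$y{\left(G \right)} = 1 + G$ ($y{\left(G \right)} = -3 + \left(\left(G + 5\right) - 1\right) = -3 + \left(\left(5 + G\right) - 1\right) = -3 + \left(4 + G\right) = 1 + G$)
$r{\left(Q,g \right)} = -2 + Q + 6 g$ ($r{\left(Q,g \right)} = -4 + \left(\left(Q + g\right) + \left(2 + g 5\right)\right) = -4 + \left(\left(Q + g\right) + \left(2 + 5 g\right)\right) = -4 + \left(2 + Q + 6 g\right) = -2 + Q + 6 g$)
$M = -1014$ ($M = -351 - 663 = -1014$)
$M r{\left(y{\left(1 \right)},0 \right)} - 362 = - 1014 \left(-2 + \left(1 + 1\right) + 6 \cdot 0\right) - 362 = - 1014 \left(-2 + 2 + 0\right) - 362 = \left(-1014\right) 0 - 362 = 0 - 362 = -362$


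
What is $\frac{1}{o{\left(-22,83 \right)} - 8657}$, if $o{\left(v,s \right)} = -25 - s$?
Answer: $- \frac{1}{8765} \approx -0.00011409$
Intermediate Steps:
$\frac{1}{o{\left(-22,83 \right)} - 8657} = \frac{1}{\left(-25 - 83\right) - 8657} = \frac{1}{-108 - 8657} = \frac{1}{-8765} = - \frac{1}{8765}$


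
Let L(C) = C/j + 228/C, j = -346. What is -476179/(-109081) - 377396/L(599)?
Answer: 8532103385625731/30533189953 ≈ 2.7944e+5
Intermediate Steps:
L(C) = 228/C - C/346 (L(C) = C/(-346) + 228/C = C*(-1/346) + 228/C = -C/346 + 228/C = 228/C - C/346)
-476179/(-109081) - 377396/L(599) = -476179/(-109081) - 377396/(228/599 - 1/346*599) = -476179*(-1/109081) - 377396/(228*(1/599) - 599/346) = 476179/109081 - 377396/(228/599 - 599/346) = 476179/109081 - 377396/(-279913/207254) = 476179/109081 - 377396*(-207254/279913) = 476179/109081 + 78216830584/279913 = 8532103385625731/30533189953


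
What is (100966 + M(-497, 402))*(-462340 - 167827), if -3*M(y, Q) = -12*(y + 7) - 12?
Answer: -62392834670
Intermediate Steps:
M(y, Q) = 32 + 4*y (M(y, Q) = -(-12*(y + 7) - 12)/3 = -(-12*(7 + y) - 12)/3 = -((-84 - 12*y) - 12)/3 = -(-96 - 12*y)/3 = 32 + 4*y)
(100966 + M(-497, 402))*(-462340 - 167827) = (100966 + (32 + 4*(-497)))*(-462340 - 167827) = (100966 + (32 - 1988))*(-630167) = (100966 - 1956)*(-630167) = 99010*(-630167) = -62392834670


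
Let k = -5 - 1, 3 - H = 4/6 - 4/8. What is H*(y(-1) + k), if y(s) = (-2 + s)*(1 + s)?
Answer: -17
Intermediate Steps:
y(s) = (1 + s)*(-2 + s)
H = 17/6 (H = 3 - (4/6 - 4/8) = 3 - (4*(1/6) - 4*1/8) = 3 - (2/3 - 1/2) = 3 - 1*1/6 = 3 - 1/6 = 17/6 ≈ 2.8333)
k = -6
H*(y(-1) + k) = 17*((-2 + (-1)**2 - 1*(-1)) - 6)/6 = 17*((-2 + 1 + 1) - 6)/6 = 17*(0 - 6)/6 = (17/6)*(-6) = -17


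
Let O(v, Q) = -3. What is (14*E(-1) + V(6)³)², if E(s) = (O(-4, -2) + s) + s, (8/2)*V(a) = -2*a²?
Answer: 34833604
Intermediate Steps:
V(a) = -a²/2 (V(a) = (-2*a²)/4 = -a²/2)
E(s) = -3 + 2*s (E(s) = (-3 + s) + s = -3 + 2*s)
(14*E(-1) + V(6)³)² = (14*(-3 + 2*(-1)) + (-½*6²)³)² = (14*(-3 - 2) + (-½*36)³)² = (14*(-5) + (-18)³)² = (-70 - 5832)² = (-5902)² = 34833604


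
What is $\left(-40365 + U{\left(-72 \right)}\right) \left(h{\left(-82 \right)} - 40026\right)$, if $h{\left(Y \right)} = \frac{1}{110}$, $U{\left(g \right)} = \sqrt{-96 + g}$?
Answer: $\frac{35544280707}{22} - \frac{4402859 i \sqrt{42}}{55} \approx 1.6156 \cdot 10^{9} - 5.188 \cdot 10^{5} i$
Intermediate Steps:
$h{\left(Y \right)} = \frac{1}{110}$
$\left(-40365 + U{\left(-72 \right)}\right) \left(h{\left(-82 \right)} - 40026\right) = \left(-40365 + \sqrt{-96 - 72}\right) \left(\frac{1}{110} - 40026\right) = \left(-40365 + \sqrt{-168}\right) \left(- \frac{4402859}{110}\right) = \left(-40365 + 2 i \sqrt{42}\right) \left(- \frac{4402859}{110}\right) = \frac{35544280707}{22} - \frac{4402859 i \sqrt{42}}{55}$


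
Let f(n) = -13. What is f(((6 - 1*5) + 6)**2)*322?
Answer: -4186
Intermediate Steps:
f(((6 - 1*5) + 6)**2)*322 = -13*322 = -4186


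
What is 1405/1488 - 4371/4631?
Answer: 2507/6890928 ≈ 0.00036381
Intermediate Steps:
1405/1488 - 4371/4631 = 2507/6890928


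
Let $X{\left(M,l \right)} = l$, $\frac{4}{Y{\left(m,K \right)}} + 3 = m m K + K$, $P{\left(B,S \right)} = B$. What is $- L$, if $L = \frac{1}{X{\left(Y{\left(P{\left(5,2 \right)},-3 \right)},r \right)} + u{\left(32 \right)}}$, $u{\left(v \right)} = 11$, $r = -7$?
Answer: $- \frac{1}{4} \approx -0.25$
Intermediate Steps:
$Y{\left(m,K \right)} = \frac{4}{-3 + K + K m^{2}}$ ($Y{\left(m,K \right)} = \frac{4}{-3 + \left(m m K + K\right)} = \frac{4}{-3 + \left(m^{2} K + K\right)} = \frac{4}{-3 + \left(K m^{2} + K\right)} = \frac{4}{-3 + \left(K + K m^{2}\right)} = \frac{4}{-3 + K + K m^{2}}$)
$L = \frac{1}{4}$ ($L = \frac{1}{-7 + 11} = \frac{1}{4} \approx 0.25$)
$- L = \left(-1\right) \frac{1}{4} = - \frac{1}{4}$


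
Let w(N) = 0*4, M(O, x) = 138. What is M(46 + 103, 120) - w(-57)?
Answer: 138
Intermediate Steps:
w(N) = 0
M(46 + 103, 120) - w(-57) = 138 - 1*0 = 138 + 0 = 138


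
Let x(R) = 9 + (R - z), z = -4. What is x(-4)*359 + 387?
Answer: 3618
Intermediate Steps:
x(R) = 13 + R (x(R) = 9 + (R - 1*(-4)) = 9 + (R + 4) = 9 + (4 + R) = 13 + R)
x(-4)*359 + 387 = (13 - 4)*359 + 387 = 9*359 + 387 = 3231 + 387 = 3618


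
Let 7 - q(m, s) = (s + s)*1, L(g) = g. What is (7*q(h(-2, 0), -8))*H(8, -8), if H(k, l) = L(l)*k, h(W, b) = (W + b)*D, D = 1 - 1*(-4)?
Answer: -10304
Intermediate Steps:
D = 5 (D = 1 + 4 = 5)
h(W, b) = 5*W + 5*b (h(W, b) = (W + b)*5 = 5*W + 5*b)
H(k, l) = k*l (H(k, l) = l*k = k*l)
q(m, s) = 7 - 2*s (q(m, s) = 7 - (s + s) = 7 - 2*s)
(7*q(h(-2, 0), -8))*H(8, -8) = (7*(7 - 2*(-8)))*(8*(-8)) = (7*(7 + 16))*(-64) = (7*23)*(-64) = 161*(-64) = -10304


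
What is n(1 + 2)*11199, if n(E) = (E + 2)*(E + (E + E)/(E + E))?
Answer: 223980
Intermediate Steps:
n(E) = (1 + E)*(2 + E) (n(E) = (2 + E)*(E + (2*E)/((2*E))) = (2 + E)*(E + (2*E)*(1/(2*E))) = (2 + E)*(E + 1) = (2 + E)*(1 + E) = (1 + E)*(2 + E))
n(1 + 2)*11199 = (2 + (1 + 2)**2 + 3*(1 + 2))*11199 = (2 + 3**2 + 3*3)*11199 = (2 + 9 + 9)*11199 = 20*11199 = 223980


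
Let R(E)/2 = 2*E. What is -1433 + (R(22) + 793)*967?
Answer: 850494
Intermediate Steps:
R(E) = 4*E (R(E) = 2*(2*E) = 4*E)
-1433 + (R(22) + 793)*967 = -1433 + (4*22 + 793)*967 = -1433 + (88 + 793)*967 = -1433 + 881*967 = -1433 + 851927 = 850494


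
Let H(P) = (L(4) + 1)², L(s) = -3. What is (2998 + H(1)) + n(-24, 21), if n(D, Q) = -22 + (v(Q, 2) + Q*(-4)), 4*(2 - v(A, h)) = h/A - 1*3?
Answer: 243493/84 ≈ 2898.7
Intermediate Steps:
v(A, h) = 11/4 - h/(4*A) (v(A, h) = 2 - (h/A - 1*3)/4 = 2 - (h/A - 3)/4 = 2 - (-3 + h/A)/4 = 2 + (¾ - h/(4*A)) = 11/4 - h/(4*A))
H(P) = 4 (H(P) = (-3 + 1)² = (-2)² = 4)
n(D, Q) = -22 - 4*Q + (-2 + 11*Q)/(4*Q) (n(D, Q) = -22 + ((-1*2 + 11*Q)/(4*Q) + Q*(-4)) = -22 + ((-2 + 11*Q)/(4*Q) - 4*Q) = -22 + (-4*Q + (-2 + 11*Q)/(4*Q)) = -22 - 4*Q + (-2 + 11*Q)/(4*Q))
(2998 + H(1)) + n(-24, 21) = (2998 + 4) + (-77/4 - 4*21 - ½/21) = 3002 + (-77/4 - 84 - ½*1/21) = 3002 + (-77/4 - 84 - 1/42) = 3002 - 8675/84 = 243493/84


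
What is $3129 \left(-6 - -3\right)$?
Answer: $-9387$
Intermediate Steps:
$3129 \left(-6 - -3\right) = 3129 \left(-6 + 3\right) = 3129 \left(-3\right) = -9387$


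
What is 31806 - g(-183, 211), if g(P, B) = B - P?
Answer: 31412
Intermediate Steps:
31806 - g(-183, 211) = 31806 - (211 - 1*(-183)) = 31806 - (211 + 183) = 31806 - 1*394 = 31806 - 394 = 31412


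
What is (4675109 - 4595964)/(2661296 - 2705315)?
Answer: -79145/44019 ≈ -1.7980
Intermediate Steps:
(4675109 - 4595964)/(2661296 - 2705315) = 79145/(-44019) = 79145*(-1/44019) = -79145/44019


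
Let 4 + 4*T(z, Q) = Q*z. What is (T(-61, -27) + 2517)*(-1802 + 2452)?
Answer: 3806075/2 ≈ 1.9030e+6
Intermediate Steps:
T(z, Q) = -1 + Q*z/4 (T(z, Q) = -1 + (Q*z)/4 = -1 + Q*z/4)
(T(-61, -27) + 2517)*(-1802 + 2452) = ((-1 + (¼)*(-27)*(-61)) + 2517)*(-1802 + 2452) = ((-1 + 1647/4) + 2517)*650 = (1643/4 + 2517)*650 = (11711/4)*650 = 3806075/2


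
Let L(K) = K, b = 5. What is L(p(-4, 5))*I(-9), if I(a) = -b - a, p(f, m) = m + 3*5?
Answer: 80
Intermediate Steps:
p(f, m) = 15 + m (p(f, m) = m + 15 = 15 + m)
I(a) = -5 - a (I(a) = -1*5 - a = -5 - a)
L(p(-4, 5))*I(-9) = (15 + 5)*(-5 - 1*(-9)) = 20*(-5 + 9) = 20*4 = 80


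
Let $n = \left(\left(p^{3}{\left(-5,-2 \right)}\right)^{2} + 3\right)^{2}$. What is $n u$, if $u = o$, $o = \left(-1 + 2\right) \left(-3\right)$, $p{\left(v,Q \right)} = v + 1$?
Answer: $-50405403$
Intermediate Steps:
$p{\left(v,Q \right)} = 1 + v$
$o = -3$ ($o = 1 \left(-3\right) = -3$)
$u = -3$
$n = 16801801$ ($n = \left(\left(\left(1 - 5\right)^{3}\right)^{2} + 3\right)^{2} = \left(\left(\left(-4\right)^{3}\right)^{2} + 3\right)^{2} = \left(\left(-64\right)^{2} + 3\right)^{2} = \left(4096 + 3\right)^{2} = 4099^{2} = 16801801$)
$n u = 16801801 \left(-3\right) = -50405403$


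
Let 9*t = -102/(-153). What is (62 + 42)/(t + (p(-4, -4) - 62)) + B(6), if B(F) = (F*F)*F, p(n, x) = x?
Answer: 95418/445 ≈ 214.42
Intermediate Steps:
B(F) = F³ (B(F) = F²*F = F³)
t = 2/27 (t = (-102/(-153))/9 = (-102*(-1/153))/9 = (⅑)*(⅔) = 2/27 ≈ 0.074074)
(62 + 42)/(t + (p(-4, -4) - 62)) + B(6) = (62 + 42)/(2/27 + (-4 - 62)) + 6³ = 104/(2/27 - 66) + 216 = 104/(-1780/27) + 216 = -27/1780*104 + 216 = -702/445 + 216 = 95418/445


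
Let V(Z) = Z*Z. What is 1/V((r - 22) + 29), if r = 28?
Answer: 1/1225 ≈ 0.00081633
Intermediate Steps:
V(Z) = Z**2
1/V((r - 22) + 29) = 1/(((28 - 22) + 29)**2) = 1/((6 + 29)**2) = 1/(35**2) = 1/1225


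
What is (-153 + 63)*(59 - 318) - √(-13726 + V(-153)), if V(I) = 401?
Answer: 23310 - 5*I*√533 ≈ 23310.0 - 115.43*I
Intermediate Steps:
(-153 + 63)*(59 - 318) - √(-13726 + V(-153)) = (-153 + 63)*(59 - 318) - √(-13726 + 401) = -90*(-259) - √(-13325) = 23310 - 5*I*√533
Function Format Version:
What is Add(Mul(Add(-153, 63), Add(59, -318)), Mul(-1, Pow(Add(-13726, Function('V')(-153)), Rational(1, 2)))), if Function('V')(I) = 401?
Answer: Add(23310, Mul(-5, I, Pow(533, Rational(1, 2)))) ≈ Add(23310., Mul(-115.43, I))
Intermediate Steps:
Add(Mul(Add(-153, 63), Add(59, -318)), Mul(-1, Pow(Add(-13726, Function('V')(-153)), Rational(1, 2)))) = Add(Mul(Add(-153, 63), Add(59, -318)), Mul(-1, Pow(Add(-13726, 401), Rational(1, 2)))) = Add(Mul(-90, -259), Mul(-1, Pow(-13325, Rational(1, 2)))) = Add(23310, Mul(-1, Mul(5, I, Pow(533, Rational(1, 2))))) = Add(23310, Mul(-5, I, Pow(533, Rational(1, 2))))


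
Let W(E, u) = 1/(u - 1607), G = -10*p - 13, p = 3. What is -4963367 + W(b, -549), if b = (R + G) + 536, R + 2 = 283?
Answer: -10701019253/2156 ≈ -4.9634e+6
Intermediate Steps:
G = -43 (G = -10*3 - 13 = -30 - 13 = -43)
R = 281 (R = -2 + 283 = 281)
b = 774 (b = (281 - 43) + 536 = 238 + 536 = 774)
W(E, u) = 1/(-1607 + u)
-4963367 + W(b, -549) = -4963367 + 1/(-1607 - 549) = -4963367 + 1/(-2156) = -4963367 - 1/2156 = -10701019253/2156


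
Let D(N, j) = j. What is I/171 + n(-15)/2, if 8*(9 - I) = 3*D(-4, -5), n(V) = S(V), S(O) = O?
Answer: -3391/456 ≈ -7.4364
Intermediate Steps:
n(V) = V
I = 87/8 (I = 9 - 3*(-5)/8 = 9 - ⅛*(-15) = 9 + 15/8 = 87/8 ≈ 10.875)
I/171 + n(-15)/2 = (87/8)/171 - 15/2 = (87/8)*(1/171) - 15*½ = 29/456 - 15/2 = -3391/456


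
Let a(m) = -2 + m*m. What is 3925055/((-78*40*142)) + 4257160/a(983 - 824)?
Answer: 357374140211/2239921632 ≈ 159.55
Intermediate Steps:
a(m) = -2 + m**2
3925055/((-78*40*142)) + 4257160/a(983 - 824) = 3925055/((-78*40*142)) + 4257160/(-2 + (983 - 824)**2) = 3925055/((-3120*142)) + 4257160/(-2 + 159**2) = 3925055/(-443040) + 4257160/(-2 + 25281) = 3925055*(-1/443040) + 4257160/25279 = -785011/88608 + 4257160*(1/25279) = -785011/88608 + 4257160/25279 = 357374140211/2239921632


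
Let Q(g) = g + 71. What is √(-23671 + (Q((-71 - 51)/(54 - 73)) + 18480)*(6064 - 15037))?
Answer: 2*I*√15030181762/19 ≈ 12905.0*I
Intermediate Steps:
Q(g) = 71 + g
√(-23671 + (Q((-71 - 51)/(54 - 73)) + 18480)*(6064 - 15037)) = √(-23671 + ((71 + (-71 - 51)/(54 - 73)) + 18480)*(6064 - 15037)) = √(-23671 + ((71 - 122/(-19)) + 18480)*(-8973)) = √(-23671 + ((71 - 122*(-1/19)) + 18480)*(-8973)) = √(-23671 + ((71 + 122/19) + 18480)*(-8973)) = √(-23671 + (1471/19 + 18480)*(-8973)) = √(-23671 + (352591/19)*(-8973)) = √(-23671 - 3163799043/19) = √(-3164248792/19) = 2*I*√15030181762/19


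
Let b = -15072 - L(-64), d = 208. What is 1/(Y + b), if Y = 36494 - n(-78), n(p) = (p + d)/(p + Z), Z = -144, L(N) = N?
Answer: 111/2385011 ≈ 4.6541e-5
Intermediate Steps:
n(p) = (208 + p)/(-144 + p) (n(p) = (p + 208)/(p - 144) = (208 + p)/(-144 + p))
Y = 4050899/111 (Y = 36494 - (208 - 78)/(-144 - 78) = 36494 - 130/(-222) = 36494 - (-1)*130/222 = 36494 - 1*(-65/111) = 36494 + 65/111 = 4050899/111 ≈ 36495.)
b = -15008 (b = -15072 - 1*(-64) = -15072 + 64 = -15008)
1/(Y + b) = 1/(4050899/111 - 15008) = 1/(2385011/111) = 111/2385011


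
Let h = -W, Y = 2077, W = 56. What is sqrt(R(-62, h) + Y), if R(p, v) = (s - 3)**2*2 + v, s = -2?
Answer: sqrt(2071) ≈ 45.508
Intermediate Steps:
h = -56 (h = -1*56 = -56)
R(p, v) = 50 + v (R(p, v) = (-2 - 3)**2*2 + v = (-5)**2*2 + v = 25*2 + v = 50 + v)
sqrt(R(-62, h) + Y) = sqrt((50 - 56) + 2077) = sqrt(-6 + 2077) = sqrt(2071)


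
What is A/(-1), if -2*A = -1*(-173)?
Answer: 173/2 ≈ 86.500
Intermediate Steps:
A = -173/2 (A = -(-1)*(-173)/2 = -½*173 = -173/2 ≈ -86.500)
A/(-1) = -173/2/(-1) = -173/2*(-1) = 173/2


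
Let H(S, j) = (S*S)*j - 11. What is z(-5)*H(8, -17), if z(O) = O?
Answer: 5495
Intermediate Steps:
H(S, j) = -11 + j*S**2 (H(S, j) = S**2*j - 11 = j*S**2 - 11 = -11 + j*S**2)
z(-5)*H(8, -17) = -5*(-11 - 17*8**2) = -5*(-11 - 17*64) = -5*(-11 - 1088) = -5*(-1099) = 5495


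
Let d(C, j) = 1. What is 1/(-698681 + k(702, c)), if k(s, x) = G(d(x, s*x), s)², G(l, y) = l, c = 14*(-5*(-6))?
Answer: -1/698680 ≈ -1.4313e-6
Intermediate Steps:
c = 420 (c = 14*30 = 420)
k(s, x) = 1 (k(s, x) = 1² = 1)
1/(-698681 + k(702, c)) = 1/(-698681 + 1) = 1/(-698680) = -1/698680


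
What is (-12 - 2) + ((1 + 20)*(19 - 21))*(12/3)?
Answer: -182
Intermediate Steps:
(-12 - 2) + ((1 + 20)*(19 - 21))*(12/3) = -14 + (21*(-2))*(12*(⅓)) = -14 - 42*4 = -14 - 168 = -182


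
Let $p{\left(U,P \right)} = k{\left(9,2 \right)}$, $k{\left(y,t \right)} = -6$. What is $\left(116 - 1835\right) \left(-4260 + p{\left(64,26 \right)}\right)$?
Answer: $7333254$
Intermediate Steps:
$p{\left(U,P \right)} = -6$
$\left(116 - 1835\right) \left(-4260 + p{\left(64,26 \right)}\right) = \left(116 - 1835\right) \left(-4260 - 6\right) = \left(-1719\right) \left(-4266\right) = 7333254$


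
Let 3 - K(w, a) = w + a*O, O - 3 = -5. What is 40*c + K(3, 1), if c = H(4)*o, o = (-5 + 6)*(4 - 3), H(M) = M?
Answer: 162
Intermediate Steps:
O = -2 (O = 3 - 5 = -2)
o = 1 (o = 1*1 = 1)
c = 4 (c = 4*1 = 4)
K(w, a) = 3 - w + 2*a (K(w, a) = 3 - (w + a*(-2)) = 3 - (w - 2*a) = 3 + (-w + 2*a) = 3 - w + 2*a)
40*c + K(3, 1) = 40*4 + (3 - 1*3 + 2*1) = 160 + (3 - 3 + 2) = 160 + 2 = 162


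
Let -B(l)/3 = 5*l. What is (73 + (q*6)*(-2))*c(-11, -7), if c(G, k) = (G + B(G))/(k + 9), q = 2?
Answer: 3773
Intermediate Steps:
B(l) = -15*l
c(G, k) = -14*G/(9 + k) (c(G, k) = (G - 15*G)/(k + 9) = (-14*G)/(9 + k) = -14*G/(9 + k))
(73 + (q*6)*(-2))*c(-11, -7) = (73 + (2*6)*(-2))*(-14*(-11)/(9 - 7)) = (73 + 12*(-2))*(-14*(-11)/2) = (73 - 24)*(-14*(-11)*½) = 49*77 = 3773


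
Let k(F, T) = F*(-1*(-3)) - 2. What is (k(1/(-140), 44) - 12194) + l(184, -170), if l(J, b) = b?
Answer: -1731243/140 ≈ -12366.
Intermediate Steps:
k(F, T) = -2 + 3*F (k(F, T) = F*3 - 2 = 3*F - 2 = -2 + 3*F)
(k(1/(-140), 44) - 12194) + l(184, -170) = ((-2 + 3/(-140)) - 12194) - 170 = ((-2 + 3*(-1/140)) - 12194) - 170 = ((-2 - 3/140) - 12194) - 170 = (-283/140 - 12194) - 170 = -1707443/140 - 170 = -1731243/140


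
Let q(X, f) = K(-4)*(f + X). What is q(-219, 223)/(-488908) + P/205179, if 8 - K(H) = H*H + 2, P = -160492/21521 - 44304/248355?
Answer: 1992707132824154/44680102606994723505 ≈ 4.4599e-5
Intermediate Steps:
P = -13604152348/1781615985 (P = -160492*1/21521 - 44304*1/248355 = -160492/21521 - 14768/82785 = -13604152348/1781615985 ≈ -7.6358)
K(H) = 6 - H² (K(H) = 8 - (H*H + 2) = 8 - (H² + 2) = 8 - (2 + H²) = 8 + (-2 - H²) = 6 - H²)
q(X, f) = -10*X - 10*f (q(X, f) = (6 - 1*(-4)²)*(f + X) = (6 - 1*16)*(X + f) = (6 - 16)*(X + f) = -10*(X + f) = -10*X - 10*f)
q(-219, 223)/(-488908) + P/205179 = (-10*(-219) - 10*223)/(-488908) - 13604152348/1781615985/205179 = (2190 - 2230)*(-1/488908) - 13604152348/1781615985*1/205179 = -40*(-1/488908) - 13604152348/365550186186315 = 10/122227 - 13604152348/365550186186315 = 1992707132824154/44680102606994723505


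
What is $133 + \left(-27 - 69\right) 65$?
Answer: $-6107$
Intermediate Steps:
$133 + \left(-27 - 69\right) 65 = 133 - 6240 = -6107$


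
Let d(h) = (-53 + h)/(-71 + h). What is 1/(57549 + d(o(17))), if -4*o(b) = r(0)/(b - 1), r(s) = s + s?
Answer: 71/4086032 ≈ 1.7376e-5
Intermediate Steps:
r(s) = 2*s
o(b) = 0 (o(b) = -2*0/(4*(b - 1)) = -0/(-1 + b) = -¼*0 = 0)
d(h) = (-53 + h)/(-71 + h)
1/(57549 + d(o(17))) = 1/(57549 + (-53 + 0)/(-71 + 0)) = 1/(57549 - 53/(-71)) = 1/(57549 - 1/71*(-53)) = 1/(57549 + 53/71) = 1/(4086032/71) = 71/4086032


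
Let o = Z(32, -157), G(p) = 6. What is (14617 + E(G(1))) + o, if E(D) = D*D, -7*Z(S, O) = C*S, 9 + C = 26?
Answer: 102027/7 ≈ 14575.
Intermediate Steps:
C = 17 (C = -9 + 26 = 17)
Z(S, O) = -17*S/7
o = -544/7 (o = -17/7*32 = -544/7 ≈ -77.714)
E(D) = D²
(14617 + E(G(1))) + o = (14617 + 6²) - 544/7 = (14617 + 36) - 544/7 = 14653 - 544/7 = 102027/7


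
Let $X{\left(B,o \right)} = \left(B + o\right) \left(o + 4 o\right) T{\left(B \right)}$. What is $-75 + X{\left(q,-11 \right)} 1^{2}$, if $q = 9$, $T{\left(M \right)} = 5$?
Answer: $475$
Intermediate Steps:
$X{\left(B,o \right)} = 25 o \left(B + o\right)$ ($X{\left(B,o \right)} = \left(B + o\right) \left(o + 4 o\right) 5 = \left(B + o\right) 5 o 5 = 5 o \left(B + o\right) 5 = 25 o \left(B + o\right)$)
$-75 + X{\left(q,-11 \right)} 1^{2} = -75 + 25 \left(-11\right) \left(9 - 11\right) 1^{2} = -75 + 25 \left(-11\right) \left(-2\right) 1 = -75 + 550 \cdot 1 = -75 + 550 = 475$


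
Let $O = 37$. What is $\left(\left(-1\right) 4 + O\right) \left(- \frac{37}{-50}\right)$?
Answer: $\frac{1221}{50} \approx 24.42$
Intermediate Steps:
$\left(\left(-1\right) 4 + O\right) \left(- \frac{37}{-50}\right) = \left(\left(-1\right) 4 + 37\right) \left(- \frac{37}{-50}\right) = \left(-4 + 37\right) \left(\left(-37\right) \left(- \frac{1}{50}\right)\right) = 33 \cdot \frac{37}{50} = \frac{1221}{50}$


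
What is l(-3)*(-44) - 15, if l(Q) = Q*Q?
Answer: -411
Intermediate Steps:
l(Q) = Q²
l(-3)*(-44) - 15 = (-3)²*(-44) - 15 = 9*(-44) - 15 = -396 - 15 = -411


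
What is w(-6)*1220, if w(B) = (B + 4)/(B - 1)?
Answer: 2440/7 ≈ 348.57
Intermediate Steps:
w(B) = (4 + B)/(-1 + B)
w(-6)*1220 = ((4 - 6)/(-1 - 6))*1220 = (-2/(-7))*1220 = -⅐*(-2)*1220 = (2/7)*1220 = 2440/7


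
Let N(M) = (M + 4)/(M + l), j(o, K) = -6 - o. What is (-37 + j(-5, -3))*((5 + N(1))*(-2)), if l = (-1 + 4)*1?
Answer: 475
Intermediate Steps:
l = 3 (l = 3*1 = 3)
N(M) = (4 + M)/(3 + M) (N(M) = (M + 4)/(M + 3) = (4 + M)/(3 + M))
(-37 + j(-5, -3))*((5 + N(1))*(-2)) = (-37 + (-6 - 1*(-5)))*((5 + (4 + 1)/(3 + 1))*(-2)) = (-37 + (-6 + 5))*((5 + 5/4)*(-2)) = (-37 - 1)*((5 + (¼)*5)*(-2)) = -38*(5 + 5/4)*(-2) = -475*(-2)/2 = -38*(-25/2) = 475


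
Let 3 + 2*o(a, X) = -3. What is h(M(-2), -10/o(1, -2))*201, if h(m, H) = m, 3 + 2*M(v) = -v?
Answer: -201/2 ≈ -100.50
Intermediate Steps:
M(v) = -3/2 - v/2 (M(v) = -3/2 + (-v)/2 = -3/2 - v/2)
o(a, X) = -3 (o(a, X) = -3/2 + (½)*(-3) = -3/2 - 3/2 = -3)
h(M(-2), -10/o(1, -2))*201 = (-3/2 - ½*(-2))*201 = (-3/2 + 1)*201 = -½*201 = -201/2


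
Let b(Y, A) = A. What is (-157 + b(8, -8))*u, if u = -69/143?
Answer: 1035/13 ≈ 79.615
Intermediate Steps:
u = -69/143 (u = -69*1/143 = -69/143 ≈ -0.48252)
(-157 + b(8, -8))*u = (-157 - 8)*(-69/143) = -165*(-69/143) = 1035/13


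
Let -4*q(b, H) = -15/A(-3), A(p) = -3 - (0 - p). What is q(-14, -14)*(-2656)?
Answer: 1660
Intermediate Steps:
A(p) = -3 + p (A(p) = -3 - (-1)*p = -3 + p)
q(b, H) = -5/8 (q(b, H) = -(-15)/(4*(-3 - 3)) = -(-15)/(4*(-6)) = -(-15)*(-1)/(4*6) = -¼*5/2 = -5/8)
q(-14, -14)*(-2656) = -5/8*(-2656) = 1660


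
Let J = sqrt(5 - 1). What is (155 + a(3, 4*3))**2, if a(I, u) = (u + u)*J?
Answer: 41209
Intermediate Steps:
J = 2 (J = sqrt(4) = 2)
a(I, u) = 4*u (a(I, u) = (u + u)*2 = (2*u)*2 = 4*u)
(155 + a(3, 4*3))**2 = (155 + 4*(4*3))**2 = (155 + 4*12)**2 = (155 + 48)**2 = 203**2 = 41209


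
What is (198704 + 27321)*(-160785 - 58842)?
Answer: -49641192675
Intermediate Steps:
(198704 + 27321)*(-160785 - 58842) = 226025*(-219627) = -49641192675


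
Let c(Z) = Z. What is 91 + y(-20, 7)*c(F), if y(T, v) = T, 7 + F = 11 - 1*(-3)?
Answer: -49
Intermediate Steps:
F = 7 (F = -7 + (11 - 1*(-3)) = -7 + (11 + 3) = -7 + 14 = 7)
91 + y(-20, 7)*c(F) = 91 - 20*7 = 91 - 140 = -49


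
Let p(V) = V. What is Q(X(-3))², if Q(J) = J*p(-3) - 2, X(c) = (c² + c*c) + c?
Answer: 2209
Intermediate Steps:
X(c) = c + 2*c² (X(c) = (c² + c²) + c = 2*c² + c = c + 2*c²)
Q(J) = -2 - 3*J (Q(J) = J*(-3) - 2 = -3*J - 2 = -2 - 3*J)
Q(X(-3))² = (-2 - (-9)*(1 + 2*(-3)))² = (-2 - (-9)*(1 - 6))² = (-2 - (-9)*(-5))² = (-2 - 3*15)² = (-2 - 45)² = (-47)² = 2209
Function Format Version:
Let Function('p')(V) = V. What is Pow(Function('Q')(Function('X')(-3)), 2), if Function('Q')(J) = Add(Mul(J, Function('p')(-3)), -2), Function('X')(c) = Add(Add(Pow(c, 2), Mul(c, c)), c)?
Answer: 2209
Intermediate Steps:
Function('X')(c) = Add(c, Mul(2, Pow(c, 2))) (Function('X')(c) = Add(Add(Pow(c, 2), Pow(c, 2)), c) = Add(Mul(2, Pow(c, 2)), c) = Add(c, Mul(2, Pow(c, 2))))
Function('Q')(J) = Add(-2, Mul(-3, J)) (Function('Q')(J) = Add(Mul(J, -3), -2) = Add(Mul(-3, J), -2) = Add(-2, Mul(-3, J)))
Pow(Function('Q')(Function('X')(-3)), 2) = Pow(Add(-2, Mul(-3, Mul(-3, Add(1, Mul(2, -3))))), 2) = Pow(Add(-2, Mul(-3, Mul(-3, Add(1, -6)))), 2) = Pow(Add(-2, Mul(-3, Mul(-3, -5))), 2) = Pow(Add(-2, Mul(-3, 15)), 2) = Pow(Add(-2, -45), 2) = Pow(-47, 2) = 2209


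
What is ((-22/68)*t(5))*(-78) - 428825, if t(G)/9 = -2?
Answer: -7297747/17 ≈ -4.2928e+5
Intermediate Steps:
t(G) = -18 (t(G) = 9*(-2) = -18)
((-22/68)*t(5))*(-78) - 428825 = (-22/68*(-18))*(-78) - 428825 = (-22*1/68*(-18))*(-78) - 428825 = -11/34*(-18)*(-78) - 428825 = (99/17)*(-78) - 428825 = -7722/17 - 428825 = -7297747/17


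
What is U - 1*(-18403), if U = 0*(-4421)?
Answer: 18403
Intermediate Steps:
U = 0
U - 1*(-18403) = 0 - 1*(-18403) = 0 + 18403 = 18403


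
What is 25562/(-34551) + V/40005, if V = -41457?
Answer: -272776513/153579195 ≈ -1.7761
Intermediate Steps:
25562/(-34551) + V/40005 = 25562/(-34551) - 41457/40005 = 25562*(-1/34551) - 41457*1/40005 = -25562/34551 - 13819/13335 = -272776513/153579195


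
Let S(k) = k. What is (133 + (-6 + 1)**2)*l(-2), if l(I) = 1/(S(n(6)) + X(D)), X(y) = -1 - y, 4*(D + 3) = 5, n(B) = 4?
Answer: 632/19 ≈ 33.263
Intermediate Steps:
D = -7/4 (D = -3 + (1/4)*5 = -3 + 5/4 = -7/4 ≈ -1.7500)
l(I) = 4/19 (l(I) = 1/(4 + (-1 - 1*(-7/4))) = 1/(4 + (-1 + 7/4)) = 1/(4 + 3/4) = 1/(19/4) = 4/19)
(133 + (-6 + 1)**2)*l(-2) = (133 + (-6 + 1)**2)*(4/19) = (133 + (-5)**2)*(4/19) = (133 + 25)*(4/19) = 158*(4/19) = 632/19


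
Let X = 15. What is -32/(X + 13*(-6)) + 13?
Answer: 851/63 ≈ 13.508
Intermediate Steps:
-32/(X + 13*(-6)) + 13 = -32/(15 + 13*(-6)) + 13 = -32/(15 - 78) + 13 = -32/(-63) + 13 = -1/63*(-32) + 13 = 32/63 + 13 = 851/63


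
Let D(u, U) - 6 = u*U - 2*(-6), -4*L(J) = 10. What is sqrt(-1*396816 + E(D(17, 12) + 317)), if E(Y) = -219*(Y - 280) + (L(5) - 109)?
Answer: I*sqrt(1814594)/2 ≈ 673.53*I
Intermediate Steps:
L(J) = -5/2 (L(J) = -1/4*10 = -5/2)
D(u, U) = 18 + U*u (D(u, U) = 6 + (u*U - 2*(-6)) = 6 + (U*u - 1*(-12)) = 6 + (U*u + 12) = 6 + (12 + U*u) = 18 + U*u)
E(Y) = 122417/2 - 219*Y (E(Y) = -219*(Y - 280) + (-5/2 - 109) = -219*(-280 + Y) - 223/2 = (61320 - 219*Y) - 223/2 = 122417/2 - 219*Y)
sqrt(-1*396816 + E(D(17, 12) + 317)) = sqrt(-1*396816 + (122417/2 - 219*((18 + 12*17) + 317))) = sqrt(-396816 + (122417/2 - 219*((18 + 204) + 317))) = sqrt(-396816 + (122417/2 - 219*(222 + 317))) = sqrt(-396816 + (122417/2 - 219*539)) = sqrt(-396816 + (122417/2 - 118041)) = sqrt(-396816 - 113665/2) = sqrt(-907297/2) = I*sqrt(1814594)/2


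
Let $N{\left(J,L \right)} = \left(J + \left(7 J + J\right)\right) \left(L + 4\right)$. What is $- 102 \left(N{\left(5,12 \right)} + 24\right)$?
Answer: $-75888$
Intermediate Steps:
$N{\left(J,L \right)} = 9 J \left(4 + L\right)$ ($N{\left(J,L \right)} = \left(J + 8 J\right) \left(4 + L\right) = 9 J \left(4 + L\right)$)
$- 102 \left(N{\left(5,12 \right)} + 24\right) = - 102 \left(9 \cdot 5 \left(4 + 12\right) + 24\right) = - 102 \left(9 \cdot 5 \cdot 16 + 24\right) = - 102 \left(720 + 24\right) = \left(-102\right) 744 = -75888$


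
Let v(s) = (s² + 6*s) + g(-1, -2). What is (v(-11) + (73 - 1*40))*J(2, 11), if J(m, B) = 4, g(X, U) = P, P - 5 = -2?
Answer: 364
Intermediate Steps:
P = 3 (P = 5 - 2 = 3)
g(X, U) = 3
v(s) = 3 + s² + 6*s (v(s) = (s² + 6*s) + 3 = 3 + s² + 6*s)
(v(-11) + (73 - 1*40))*J(2, 11) = ((3 + (-11)² + 6*(-11)) + (73 - 1*40))*4 = ((3 + 121 - 66) + (73 - 40))*4 = (58 + 33)*4 = 91*4 = 364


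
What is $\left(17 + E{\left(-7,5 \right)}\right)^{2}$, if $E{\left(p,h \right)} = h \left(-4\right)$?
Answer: $9$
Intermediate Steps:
$E{\left(p,h \right)} = - 4 h$
$\left(17 + E{\left(-7,5 \right)}\right)^{2} = \left(17 - 20\right)^{2} = \left(-3\right)^{2} = 9$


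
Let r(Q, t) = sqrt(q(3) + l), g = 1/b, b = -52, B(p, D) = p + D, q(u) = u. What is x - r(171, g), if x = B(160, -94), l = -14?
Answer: 66 - I*sqrt(11) ≈ 66.0 - 3.3166*I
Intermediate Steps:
B(p, D) = D + p
g = -1/52 (g = 1/(-52) = -1/52 ≈ -0.019231)
x = 66 (x = -94 + 160 = 66)
r(Q, t) = I*sqrt(11) (r(Q, t) = sqrt(3 - 14) = sqrt(-11) = I*sqrt(11))
x - r(171, g) = 66 - I*sqrt(11)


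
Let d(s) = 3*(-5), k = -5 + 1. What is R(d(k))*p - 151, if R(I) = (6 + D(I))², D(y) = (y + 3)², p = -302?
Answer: -6795151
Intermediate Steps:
k = -4
d(s) = -15
D(y) = (3 + y)²
R(I) = (6 + (3 + I)²)²
R(d(k))*p - 151 = (6 + (3 - 15)²)²*(-302) - 151 = (6 + (-12)²)²*(-302) - 151 = (6 + 144)²*(-302) - 151 = 150²*(-302) - 151 = 22500*(-302) - 151 = -6795000 - 151 = -6795151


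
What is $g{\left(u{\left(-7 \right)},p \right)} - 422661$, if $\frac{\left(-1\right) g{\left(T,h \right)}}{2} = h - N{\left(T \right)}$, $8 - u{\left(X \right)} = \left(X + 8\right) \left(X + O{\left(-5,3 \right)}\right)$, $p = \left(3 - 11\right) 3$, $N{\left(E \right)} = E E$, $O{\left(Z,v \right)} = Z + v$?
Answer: $-422035$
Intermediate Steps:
$N{\left(E \right)} = E^{2}$
$p = -24$ ($p = \left(-8\right) 3 = -24$)
$u{\left(X \right)} = 8 - \left(-2 + X\right) \left(8 + X\right)$ ($u{\left(X \right)} = 8 - \left(X + 8\right) \left(X + \left(-5 + 3\right)\right) = 8 - \left(8 + X\right) \left(X - 2\right) = 8 - \left(8 + X\right) \left(-2 + X\right) = 8 - \left(-2 + X\right) \left(8 + X\right)$)
$g{\left(T,h \right)} = - 2 h + 2 T^{2}$ ($g{\left(T,h \right)} = - 2 \left(h - T^{2}\right) = - 2 h + 2 T^{2}$)
$g{\left(u{\left(-7 \right)},p \right)} - 422661 = \left(\left(-2\right) \left(-24\right) + 2 \left(24 - \left(-7\right)^{2} - -42\right)^{2}\right) - 422661 = \left(48 + 2 \left(24 - 49 + 42\right)^{2}\right) - 422661 = \left(48 + 2 \cdot 17^{2}\right) - 422661 = \left(48 + 2 \cdot 289\right) - 422661 = \left(48 + 578\right) - 422661 = 626 - 422661 = -422035$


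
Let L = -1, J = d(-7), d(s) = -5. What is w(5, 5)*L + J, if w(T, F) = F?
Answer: -10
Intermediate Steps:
J = -5
w(5, 5)*L + J = 5*(-1) - 5 = -5 - 5 = -10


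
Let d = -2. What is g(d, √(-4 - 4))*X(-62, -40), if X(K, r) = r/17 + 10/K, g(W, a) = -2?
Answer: 2650/527 ≈ 5.0285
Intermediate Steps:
X(K, r) = 10/K + r/17 (X(K, r) = r*(1/17) + 10/K = r/17 + 10/K = 10/K + r/17)
g(d, √(-4 - 4))*X(-62, -40) = -2*(10/(-62) + (1/17)*(-40)) = -2*(10*(-1/62) - 40/17) = -2*(-5/31 - 40/17) = -2*(-1325/527) = 2650/527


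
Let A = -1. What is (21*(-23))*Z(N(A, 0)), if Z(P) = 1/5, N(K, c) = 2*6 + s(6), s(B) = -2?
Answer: -483/5 ≈ -96.600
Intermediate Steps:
N(K, c) = 10 (N(K, c) = 2*6 - 2 = 12 - 2 = 10)
Z(P) = ⅕
(21*(-23))*Z(N(A, 0)) = (21*(-23))*(⅕) = -483*⅕ = -483/5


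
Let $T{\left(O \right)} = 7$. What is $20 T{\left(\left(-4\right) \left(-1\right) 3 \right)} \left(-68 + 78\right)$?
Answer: $1400$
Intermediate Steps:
$20 T{\left(\left(-4\right) \left(-1\right) 3 \right)} \left(-68 + 78\right) = 20 \cdot 7 \left(-68 + 78\right) = 20 \cdot 7 \cdot 10 = 20 \cdot 70 = 1400$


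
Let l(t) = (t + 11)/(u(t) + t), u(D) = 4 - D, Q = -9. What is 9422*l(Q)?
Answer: 4711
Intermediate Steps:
l(t) = 11/4 + t/4 (l(t) = (t + 11)/((4 - t) + t) = (11 + t)/4 = (11 + t)*(1/4) = 11/4 + t/4)
9422*l(Q) = 9422*(11/4 + (1/4)*(-9)) = 9422*(11/4 - 9/4) = 9422*(1/2) = 4711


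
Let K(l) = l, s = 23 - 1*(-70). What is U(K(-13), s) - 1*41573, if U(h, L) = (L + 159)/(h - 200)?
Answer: -2951767/71 ≈ -41574.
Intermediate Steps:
s = 93 (s = 23 + 70 = 93)
U(h, L) = (159 + L)/(-200 + h)
U(K(-13), s) - 1*41573 = (159 + 93)/(-200 - 13) - 1*41573 = 252/(-213) - 41573 = -1/213*252 - 41573 = -84/71 - 41573 = -2951767/71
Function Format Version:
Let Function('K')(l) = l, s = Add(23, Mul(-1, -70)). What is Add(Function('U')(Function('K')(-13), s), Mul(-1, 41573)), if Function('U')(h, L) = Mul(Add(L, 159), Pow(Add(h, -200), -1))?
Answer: Rational(-2951767, 71) ≈ -41574.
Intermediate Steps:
s = 93 (s = Add(23, 70) = 93)
Function('U')(h, L) = Mul(Pow(Add(-200, h), -1), Add(159, L)) (Function('U')(h, L) = Mul(Add(159, L), Pow(Add(-200, h), -1)) = Mul(Pow(Add(-200, h), -1), Add(159, L)))
Add(Function('U')(Function('K')(-13), s), Mul(-1, 41573)) = Add(Mul(Pow(Add(-200, -13), -1), Add(159, 93)), Mul(-1, 41573)) = Add(Mul(Pow(-213, -1), 252), -41573) = Add(Mul(Rational(-1, 213), 252), -41573) = Add(Rational(-84, 71), -41573) = Rational(-2951767, 71)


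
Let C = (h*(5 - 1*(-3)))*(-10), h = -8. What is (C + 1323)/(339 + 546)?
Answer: 1963/885 ≈ 2.2181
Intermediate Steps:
C = 640 (C = -8*(5 - 1*(-3))*(-10) = -8*(5 + 3)*(-10) = -8*8*(-10) = -64*(-10) = 640)
(C + 1323)/(339 + 546) = (640 + 1323)/(339 + 546) = 1963/885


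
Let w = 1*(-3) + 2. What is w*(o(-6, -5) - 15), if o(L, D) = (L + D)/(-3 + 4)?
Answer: 26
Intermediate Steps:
o(L, D) = D + L (o(L, D) = (D + L)/1 = (D + L)*1 = D + L)
w = -1 (w = -3 + 2 = -1)
w*(o(-6, -5) - 15) = -((-5 - 6) - 15) = -(-11 - 15) = -1*(-26) = 26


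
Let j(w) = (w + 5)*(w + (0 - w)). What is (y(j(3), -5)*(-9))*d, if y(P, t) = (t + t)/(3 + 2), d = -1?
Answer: -18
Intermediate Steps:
j(w) = 0 (j(w) = (5 + w)*(w - w) = (5 + w)*0 = 0)
y(P, t) = 2*t/5 (y(P, t) = (2*t)/5 = (2*t)*(⅕) = 2*t/5)
(y(j(3), -5)*(-9))*d = (((⅖)*(-5))*(-9))*(-1) = -2*(-9)*(-1) = 18*(-1) = -18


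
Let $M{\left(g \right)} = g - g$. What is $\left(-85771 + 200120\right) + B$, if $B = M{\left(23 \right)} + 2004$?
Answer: $116353$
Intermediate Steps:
$M{\left(g \right)} = 0$
$B = 2004$ ($B = 0 + 2004 = 2004$)
$\left(-85771 + 200120\right) + B = \left(-85771 + 200120\right) + 2004 = 114349 + 2004 = 116353$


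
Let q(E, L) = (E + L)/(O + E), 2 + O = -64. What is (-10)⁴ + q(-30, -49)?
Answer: 960079/96 ≈ 10001.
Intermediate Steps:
O = -66 (O = -2 - 64 = -66)
q(E, L) = (E + L)/(-66 + E)
(-10)⁴ + q(-30, -49) = (-10)⁴ + (-30 - 49)/(-66 - 30) = 10000 - 79/(-96) = 10000 - 1/96*(-79) = 10000 + 79/96 = 960079/96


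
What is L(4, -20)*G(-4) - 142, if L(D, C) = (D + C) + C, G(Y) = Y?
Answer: 2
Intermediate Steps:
L(D, C) = D + 2*C (L(D, C) = (C + D) + C = D + 2*C)
L(4, -20)*G(-4) - 142 = (4 + 2*(-20))*(-4) - 142 = (4 - 40)*(-4) - 142 = -36*(-4) - 142 = 144 - 142 = 2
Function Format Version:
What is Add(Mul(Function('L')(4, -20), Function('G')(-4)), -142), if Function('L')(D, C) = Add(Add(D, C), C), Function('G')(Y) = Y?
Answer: 2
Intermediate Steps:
Function('L')(D, C) = Add(D, Mul(2, C)) (Function('L')(D, C) = Add(Add(C, D), C) = Add(D, Mul(2, C)))
Add(Mul(Function('L')(4, -20), Function('G')(-4)), -142) = Add(Mul(Add(4, Mul(2, -20)), -4), -142) = Add(Mul(Add(4, -40), -4), -142) = Add(Mul(-36, -4), -142) = Add(144, -142) = 2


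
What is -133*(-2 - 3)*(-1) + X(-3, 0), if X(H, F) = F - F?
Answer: -665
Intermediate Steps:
X(H, F) = 0
-133*(-2 - 3)*(-1) + X(-3, 0) = -133*(-2 - 3)*(-1) + 0 = -(-665)*(-1) + 0 = -133*5 + 0 = -665 + 0 = -665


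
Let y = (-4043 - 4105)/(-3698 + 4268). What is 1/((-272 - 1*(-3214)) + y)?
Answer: 95/278132 ≈ 0.00034156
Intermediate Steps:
y = -1358/95 (y = -8148/570 = -8148*1/570 = -1358/95 ≈ -14.295)
1/((-272 - 1*(-3214)) + y) = 1/((-272 - 1*(-3214)) - 1358/95) = 1/((-272 + 3214) - 1358/95) = 1/(2942 - 1358/95) = 1/(278132/95) = 95/278132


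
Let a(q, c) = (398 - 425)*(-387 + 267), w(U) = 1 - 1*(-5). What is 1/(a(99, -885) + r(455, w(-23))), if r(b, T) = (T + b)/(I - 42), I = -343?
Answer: 385/1246939 ≈ 0.00030876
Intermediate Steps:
w(U) = 6 (w(U) = 1 + 5 = 6)
r(b, T) = -T/385 - b/385 (r(b, T) = (T + b)/(-343 - 42) = (T + b)/(-385) = (T + b)*(-1/385) = -T/385 - b/385)
a(q, c) = 3240 (a(q, c) = -27*(-120) = 3240)
1/(a(99, -885) + r(455, w(-23))) = 1/(3240 + (-1/385*6 - 1/385*455)) = 1/(3240 + (-6/385 - 13/11)) = 1/(3240 - 461/385) = 1/(1246939/385) = 385/1246939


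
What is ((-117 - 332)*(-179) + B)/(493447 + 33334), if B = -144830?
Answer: -64459/526781 ≈ -0.12236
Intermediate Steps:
((-117 - 332)*(-179) + B)/(493447 + 33334) = ((-117 - 332)*(-179) - 144830)/(493447 + 33334) = (-449*(-179) - 144830)/526781 = (80371 - 144830)*(1/526781) = -64459*1/526781 = -64459/526781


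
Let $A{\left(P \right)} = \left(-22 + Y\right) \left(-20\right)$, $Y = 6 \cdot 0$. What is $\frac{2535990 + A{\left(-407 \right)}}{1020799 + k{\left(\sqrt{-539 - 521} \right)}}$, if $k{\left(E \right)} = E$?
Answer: $\frac{2589185207570}{1042030599461} - \frac{5072860 i \sqrt{265}}{1042030599461} \approx 2.4847 - 7.9249 \cdot 10^{-5} i$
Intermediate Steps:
$Y = 0$
$A{\left(P \right)} = 440$ ($A{\left(P \right)} = \left(-22 + 0\right) \left(-20\right) = \left(-22\right) \left(-20\right) = 440$)
$\frac{2535990 + A{\left(-407 \right)}}{1020799 + k{\left(\sqrt{-539 - 521} \right)}} = \frac{2535990 + 440}{1020799 + \sqrt{-539 - 521}} = \frac{2536430}{1020799 + \sqrt{-1060}} = \frac{2536430}{1020799 + 2 i \sqrt{265}}$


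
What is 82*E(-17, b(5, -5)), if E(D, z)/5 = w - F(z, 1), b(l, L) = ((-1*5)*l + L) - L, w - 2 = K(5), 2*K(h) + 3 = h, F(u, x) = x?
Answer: 820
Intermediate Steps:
K(h) = -3/2 + h/2
w = 3 (w = 2 + (-3/2 + (½)*5) = 2 + (-3/2 + 5/2) = 2 + 1 = 3)
b(l, L) = -5*l (b(l, L) = (-5*l + L) - L = (L - 5*l) - L = -5*l)
E(D, z) = 10 (E(D, z) = 5*(3 - 1*1) = 5*(3 - 1) = 5*2 = 10)
82*E(-17, b(5, -5)) = 82*10 = 820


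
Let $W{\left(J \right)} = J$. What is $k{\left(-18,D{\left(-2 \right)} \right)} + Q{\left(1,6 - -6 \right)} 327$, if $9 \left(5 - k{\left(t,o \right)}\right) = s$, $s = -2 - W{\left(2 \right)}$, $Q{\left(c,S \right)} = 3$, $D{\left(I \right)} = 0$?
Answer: $\frac{8878}{9} \approx 986.44$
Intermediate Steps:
$s = -4$ ($s = -2 - 2 = -4$)
$k{\left(t,o \right)} = \frac{49}{9}$ ($k{\left(t,o \right)} = 5 - - \frac{4}{9} = 5 + \frac{4}{9} = \frac{49}{9}$)
$k{\left(-18,D{\left(-2 \right)} \right)} + Q{\left(1,6 - -6 \right)} 327 = \frac{49}{9} + 3 \cdot 327 = \frac{49}{9} + 981 = \frac{8878}{9}$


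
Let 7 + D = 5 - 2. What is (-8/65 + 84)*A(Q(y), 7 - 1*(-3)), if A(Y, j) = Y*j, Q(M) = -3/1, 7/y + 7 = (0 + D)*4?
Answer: -32712/13 ≈ -2516.3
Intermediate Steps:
D = -4 (D = -7 + (5 - 2) = -7 + 3 = -4)
y = -7/23 (y = 7/(-7 + (0 - 4)*4) = 7/(-7 - 4*4) = 7/(-7 - 16) = 7/(-23) = 7*(-1/23) = -7/23 ≈ -0.30435)
Q(M) = -3 (Q(M) = -3*1 = -3)
(-8/65 + 84)*A(Q(y), 7 - 1*(-3)) = (-8/65 + 84)*(-3*(7 - 1*(-3))) = (-8*1/65 + 84)*(-3*(7 + 3)) = (-8/65 + 84)*(-3*10) = (5452/65)*(-30) = -32712/13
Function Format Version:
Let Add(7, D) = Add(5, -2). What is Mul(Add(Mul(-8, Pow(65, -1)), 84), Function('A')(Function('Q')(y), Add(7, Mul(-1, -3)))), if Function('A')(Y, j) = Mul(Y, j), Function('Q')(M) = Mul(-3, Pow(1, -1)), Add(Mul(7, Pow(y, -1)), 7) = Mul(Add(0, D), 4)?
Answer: Rational(-32712, 13) ≈ -2516.3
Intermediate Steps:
D = -4 (D = Add(-7, Add(5, -2)) = Add(-7, 3) = -4)
y = Rational(-7, 23) (y = Mul(7, Pow(Add(-7, Mul(Add(0, -4), 4)), -1)) = Mul(7, Pow(Add(-7, Mul(-4, 4)), -1)) = Mul(7, Pow(Add(-7, -16), -1)) = Mul(7, Pow(-23, -1)) = Mul(7, Rational(-1, 23)) = Rational(-7, 23) ≈ -0.30435)
Function('Q')(M) = -3 (Function('Q')(M) = Mul(-3, 1) = -3)
Mul(Add(Mul(-8, Pow(65, -1)), 84), Function('A')(Function('Q')(y), Add(7, Mul(-1, -3)))) = Mul(Add(Mul(-8, Pow(65, -1)), 84), Mul(-3, Add(7, Mul(-1, -3)))) = Mul(Add(Mul(-8, Rational(1, 65)), 84), Mul(-3, Add(7, 3))) = Mul(Add(Rational(-8, 65), 84), Mul(-3, 10)) = Mul(Rational(5452, 65), -30) = Rational(-32712, 13)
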